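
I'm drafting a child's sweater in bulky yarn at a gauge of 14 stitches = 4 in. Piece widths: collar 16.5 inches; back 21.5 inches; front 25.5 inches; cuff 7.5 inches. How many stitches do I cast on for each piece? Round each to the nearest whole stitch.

collar 58; back 75; front 89; cuff 26.

Rate = 14/4 = 3.5 sts per in.
collar: 16.5 × 3.5 = 57.75 → 58.
back: 21.5 × 3.5 = 75.25 → 75.
front: 25.5 × 3.5 = 89.25 → 89.
cuff: 7.5 × 3.5 = 26.25 → 26.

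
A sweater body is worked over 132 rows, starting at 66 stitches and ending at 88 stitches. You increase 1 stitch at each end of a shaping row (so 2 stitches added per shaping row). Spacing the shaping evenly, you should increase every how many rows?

Stitches to add: |88 − 66| = 22.
Shaping rows needed: 22 / 2 = 11.
132 rows / 11 = every 12 rows.

Increase every 12th row.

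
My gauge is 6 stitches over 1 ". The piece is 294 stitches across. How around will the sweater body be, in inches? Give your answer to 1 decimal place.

6 stitches / 1 inch = 6 stitches per inch.
294 / 6 = 49.00 inches.

49.0 inches.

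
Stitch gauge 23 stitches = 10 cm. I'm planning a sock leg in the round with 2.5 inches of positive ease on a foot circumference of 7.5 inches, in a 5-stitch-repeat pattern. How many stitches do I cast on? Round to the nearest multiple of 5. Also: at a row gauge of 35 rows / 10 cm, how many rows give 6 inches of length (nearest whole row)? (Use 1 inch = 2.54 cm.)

Finished = 7.5 + 2.5 = 10 inches.
10 inches × 2.54 = 25.40 cm.
23/10 = 2.3 sts per cm; 25.40 × 2.3 = 58.42 sts.
Nearest multiple of 5 → 60.
6 inches = 15.24 cm; × 3.5 = 53.34 → 53 rows.

Cast on 60 stitches; work 53 rows.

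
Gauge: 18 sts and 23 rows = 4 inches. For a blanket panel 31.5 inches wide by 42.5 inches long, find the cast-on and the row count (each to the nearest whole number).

Cast on 142 stitches and work 244 rows.

Stitch gauge = 18/4 = 4.5 sts/in; 31.5 × 4.5 = 141.75 → 142 sts.
Row gauge = 23/4 = 5.75 rows/in; 42.5 × 5.75 = 244.38 → 244 rows.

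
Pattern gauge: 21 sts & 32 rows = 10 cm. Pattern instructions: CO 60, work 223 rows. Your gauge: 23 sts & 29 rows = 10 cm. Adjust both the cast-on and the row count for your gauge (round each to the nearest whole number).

Stitches: 60 × 23/21 = 65.71 → 66.
Rows: 223 × 29/32 = 202.09 → 202.

Cast on 66 stitches; work 202 rows.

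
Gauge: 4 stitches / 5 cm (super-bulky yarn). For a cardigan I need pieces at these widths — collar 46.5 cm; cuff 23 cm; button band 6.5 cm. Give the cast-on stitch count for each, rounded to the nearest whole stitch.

collar 37; cuff 18; button band 5.

Rate = 4/5 = 0.8 sts per cm.
collar: 46.5 × 0.8 = 37.20 → 37.
cuff: 23 × 0.8 = 18.40 → 18.
button band: 6.5 × 0.8 = 5.20 → 5.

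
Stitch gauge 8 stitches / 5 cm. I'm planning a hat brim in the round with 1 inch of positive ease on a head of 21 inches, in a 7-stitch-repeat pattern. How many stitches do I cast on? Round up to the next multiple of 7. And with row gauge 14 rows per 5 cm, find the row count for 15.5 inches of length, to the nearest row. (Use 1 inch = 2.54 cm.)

Cast on 91 stitches; work 110 rows.

Finished = 21 + 1 = 22 inches.
22 inches × 2.54 = 55.88 cm.
8/5 = 1.6 sts per cm; 55.88 × 1.6 = 89.41 sts.
Next multiple of 7 → 91.
15.5 inches = 39.37 cm; × 2.8 = 110.24 → 110 rows.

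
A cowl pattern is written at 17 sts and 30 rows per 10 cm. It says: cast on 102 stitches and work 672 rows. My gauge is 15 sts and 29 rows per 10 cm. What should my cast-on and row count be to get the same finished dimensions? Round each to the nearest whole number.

Stitches: 102 × 15/17 = 90.00 → 90.
Rows: 672 × 29/30 = 649.60 → 650.

Cast on 90 stitches; work 650 rows.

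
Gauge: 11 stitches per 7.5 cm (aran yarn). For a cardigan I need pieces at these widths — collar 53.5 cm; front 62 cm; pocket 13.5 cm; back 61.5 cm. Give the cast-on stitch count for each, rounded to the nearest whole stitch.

Rate = 11/7.5 = 1.467 sts per cm.
collar: 53.5 × 1.467 = 78.47 → 78.
front: 62 × 1.467 = 90.93 → 91.
pocket: 13.5 × 1.467 = 19.80 → 20.
back: 61.5 × 1.467 = 90.20 → 90.

collar 78; front 91; pocket 20; back 90.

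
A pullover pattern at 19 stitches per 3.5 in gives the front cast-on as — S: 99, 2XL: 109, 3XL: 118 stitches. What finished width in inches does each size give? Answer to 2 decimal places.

19/3.5 = 5.429 sts per in.
S: 99 / 5.429 = 18.237 → 18.24 in.
2XL: 109 / 5.429 = 20.079 → 20.08 in.
3XL: 118 / 5.429 = 21.737 → 21.74 in.

S 18.24 inches; 2XL 20.08 inches; 3XL 21.74 inches.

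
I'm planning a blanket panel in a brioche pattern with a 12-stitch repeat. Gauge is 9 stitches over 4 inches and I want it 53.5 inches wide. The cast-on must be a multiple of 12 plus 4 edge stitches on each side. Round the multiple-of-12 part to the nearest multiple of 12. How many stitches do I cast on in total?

9 / 4 = 2.25 sts per inch.
53.5 × 2.25 = 120.38 sts.
Less 8 edge sts → 112.38 for the repeat.
Nearest multiple of 12: 108.
Add back 8 edge sts → 116.

CO 116 sts.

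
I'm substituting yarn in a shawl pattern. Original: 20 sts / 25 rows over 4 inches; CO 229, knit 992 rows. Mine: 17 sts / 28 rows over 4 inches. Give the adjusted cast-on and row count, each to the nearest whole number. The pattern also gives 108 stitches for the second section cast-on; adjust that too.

Stitches: 229 × 17/20 = 194.65 → 195.
Rows: 992 × 28/25 = 1111.04 → 1111.
second section cast-on: 108 × 17/20 = 91.80 → 92.

Cast on 195 stitches; work 1111 rows; second section cast-on 92 stitches.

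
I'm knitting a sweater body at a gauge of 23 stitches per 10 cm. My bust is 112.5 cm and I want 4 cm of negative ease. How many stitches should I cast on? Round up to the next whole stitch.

Finished = 112.5 − 4 = 108.5 cm.
23 / 10 = 2.3 sts per cm.
108.50 × 2.3 = 249.55 sts.
→ 250 sts.

250 stitches.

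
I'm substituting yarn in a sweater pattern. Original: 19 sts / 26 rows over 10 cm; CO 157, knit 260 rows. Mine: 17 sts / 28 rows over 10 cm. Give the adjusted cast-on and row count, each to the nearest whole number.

Stitches: 157 × 17/19 = 140.47 → 140.
Rows: 260 × 28/26 = 280.00 → 280.

Cast on 140 stitches; work 280 rows.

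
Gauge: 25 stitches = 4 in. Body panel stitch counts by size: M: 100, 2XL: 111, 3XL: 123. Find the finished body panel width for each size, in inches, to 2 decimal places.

25/4 = 6.25 sts per in.
M: 100 / 6.25 = 16.000 → 16.00 in.
2XL: 111 / 6.25 = 17.760 → 17.76 in.
3XL: 123 / 6.25 = 19.680 → 19.68 in.

M 16.00 inches; 2XL 17.76 inches; 3XL 19.68 inches.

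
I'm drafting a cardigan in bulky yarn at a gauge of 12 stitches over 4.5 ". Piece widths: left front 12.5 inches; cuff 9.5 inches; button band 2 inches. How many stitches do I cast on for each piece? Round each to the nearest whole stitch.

left front 33; cuff 25; button band 5.

Rate = 12/4.5 = 2.667 sts per in.
left front: 12.5 × 2.667 = 33.33 → 33.
cuff: 9.5 × 2.667 = 25.33 → 25.
button band: 2 × 2.667 = 5.33 → 5.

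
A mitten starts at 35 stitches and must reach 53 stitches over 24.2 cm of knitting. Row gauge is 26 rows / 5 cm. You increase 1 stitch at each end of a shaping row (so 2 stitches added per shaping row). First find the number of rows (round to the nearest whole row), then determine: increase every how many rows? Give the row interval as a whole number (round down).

Rows = 24.2 × 5.2 = 125.8 → 126 rows.
Stitches to add: 18 → 9 shaping rows (at 2 st each).
126 / 9 = 14.00 → every 14 rows.

Increase every 14th row.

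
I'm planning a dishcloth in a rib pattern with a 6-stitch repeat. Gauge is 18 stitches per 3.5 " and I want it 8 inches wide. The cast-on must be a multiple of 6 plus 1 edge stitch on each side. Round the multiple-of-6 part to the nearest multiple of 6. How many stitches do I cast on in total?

Cast on 44 stitches.

18 / 3.5 = 5.143 sts per inch.
8 × 5.143 = 41.14 sts.
Less 2 edge sts → 39.14 for the repeat.
Nearest multiple of 6: 42.
Add back 2 edge sts → 44.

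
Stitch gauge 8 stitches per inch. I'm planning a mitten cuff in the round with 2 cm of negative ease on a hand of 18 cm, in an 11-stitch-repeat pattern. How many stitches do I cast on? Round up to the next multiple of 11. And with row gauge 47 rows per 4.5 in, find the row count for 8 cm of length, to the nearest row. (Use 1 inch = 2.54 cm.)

Cast on 55 stitches; work 33 rows.

Finished = 18 − 2 = 16 cm.
16 cm × 1/2.54 = 6.30 inches.
8/1 = 8 sts per in; 6.30 × 8 = 50.39 sts.
Next multiple of 11 → 55.
8 cm = 3.15 inches; × 10.444 = 32.90 → 33 rows.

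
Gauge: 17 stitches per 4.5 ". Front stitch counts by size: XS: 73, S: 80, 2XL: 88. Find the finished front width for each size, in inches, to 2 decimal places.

17/4.5 = 3.778 sts per in.
XS: 73 / 3.778 = 19.324 → 19.32 in.
S: 80 / 3.778 = 21.176 → 21.18 in.
2XL: 88 / 3.778 = 23.294 → 23.29 in.

XS 19.32 inches; S 21.18 inches; 2XL 23.29 inches.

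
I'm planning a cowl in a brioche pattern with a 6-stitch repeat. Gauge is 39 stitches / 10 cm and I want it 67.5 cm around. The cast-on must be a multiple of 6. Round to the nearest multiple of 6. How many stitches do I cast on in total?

39 / 10 = 3.9 sts per cm.
67.5 × 3.9 = 263.25 sts.
Nearest multiple of 6: 264.

264 stitches.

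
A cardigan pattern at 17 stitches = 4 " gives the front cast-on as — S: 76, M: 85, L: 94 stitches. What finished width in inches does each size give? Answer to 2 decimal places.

17/4 = 4.25 sts per in.
S: 76 / 4.25 = 17.882 → 17.88 in.
M: 85 / 4.25 = 20.000 → 20.00 in.
L: 94 / 4.25 = 22.118 → 22.12 in.

S 17.88 inches; M 20.00 inches; L 22.12 inches.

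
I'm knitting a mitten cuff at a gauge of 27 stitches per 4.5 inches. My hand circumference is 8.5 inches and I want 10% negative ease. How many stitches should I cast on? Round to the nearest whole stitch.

Cast on 46 stitches.

Finished = 8.5 × 0.90 = 7.65 in.
27 / 4.5 = 6 sts per inch.
7.65 × 6 = 45.90 sts.
→ 46 sts.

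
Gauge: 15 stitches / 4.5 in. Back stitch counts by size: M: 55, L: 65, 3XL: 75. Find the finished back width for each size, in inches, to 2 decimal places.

M 16.50 inches; L 19.50 inches; 3XL 22.50 inches.

15/4.5 = 3.333 sts per in.
M: 55 / 3.333 = 16.500 → 16.50 in.
L: 65 / 3.333 = 19.500 → 19.50 in.
3XL: 75 / 3.333 = 22.500 → 22.50 in.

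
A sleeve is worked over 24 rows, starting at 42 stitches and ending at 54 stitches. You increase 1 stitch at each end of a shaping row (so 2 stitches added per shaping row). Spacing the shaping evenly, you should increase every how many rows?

Stitches to add: |54 − 42| = 12.
Shaping rows needed: 12 / 2 = 6.
24 rows / 6 = every 4 rows.

Increase every 4th row.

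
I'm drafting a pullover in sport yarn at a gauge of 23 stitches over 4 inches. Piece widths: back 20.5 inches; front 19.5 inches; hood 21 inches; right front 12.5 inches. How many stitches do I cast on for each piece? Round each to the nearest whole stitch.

back 118; front 112; hood 121; right front 72.

Rate = 23/4 = 5.75 sts per in.
back: 20.5 × 5.75 = 117.88 → 118.
front: 19.5 × 5.75 = 112.12 → 112.
hood: 21 × 5.75 = 120.75 → 121.
right front: 12.5 × 5.75 = 71.88 → 72.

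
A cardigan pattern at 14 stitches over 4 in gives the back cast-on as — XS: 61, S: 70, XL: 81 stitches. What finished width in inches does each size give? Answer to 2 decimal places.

14/4 = 3.5 sts per in.
XS: 61 / 3.5 = 17.429 → 17.43 in.
S: 70 / 3.5 = 20.000 → 20.00 in.
XL: 81 / 3.5 = 23.143 → 23.14 in.

XS 17.43 inches; S 20.00 inches; XL 23.14 inches.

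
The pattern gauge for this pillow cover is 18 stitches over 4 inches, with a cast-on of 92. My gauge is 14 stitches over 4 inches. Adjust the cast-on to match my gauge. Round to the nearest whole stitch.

Scale factor = 14 / 18 = 0.778.
92 × 14 / 18 = 71.56 sts.
→ 72 sts.

72 stitches.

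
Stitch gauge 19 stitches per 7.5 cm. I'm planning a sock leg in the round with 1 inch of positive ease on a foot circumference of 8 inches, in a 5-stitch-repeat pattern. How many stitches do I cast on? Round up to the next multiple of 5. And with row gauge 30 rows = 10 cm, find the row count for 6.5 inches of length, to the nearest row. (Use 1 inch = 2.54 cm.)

Cast on 60 stitches; work 50 rows.

Finished = 8 + 1 = 9 inches.
9 inches × 2.54 = 22.86 cm.
19/7.5 = 2.533 sts per cm; 22.86 × 2.533 = 57.91 sts.
Next multiple of 5 → 60.
6.5 inches = 16.51 cm; × 3 = 49.53 → 50 rows.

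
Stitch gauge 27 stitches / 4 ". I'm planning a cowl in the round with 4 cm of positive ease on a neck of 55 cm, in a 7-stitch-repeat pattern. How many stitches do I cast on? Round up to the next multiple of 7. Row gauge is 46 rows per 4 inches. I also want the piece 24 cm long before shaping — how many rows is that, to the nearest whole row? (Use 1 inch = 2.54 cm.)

Finished = 55 + 4 = 59 cm.
59 cm × 1/2.54 = 23.23 inches.
27/4 = 6.75 sts per in; 23.23 × 6.75 = 156.79 sts.
Next multiple of 7 → 161.
24 cm = 9.45 inches; × 11.5 = 108.66 → 109 rows.

Cast on 161 stitches; work 109 rows.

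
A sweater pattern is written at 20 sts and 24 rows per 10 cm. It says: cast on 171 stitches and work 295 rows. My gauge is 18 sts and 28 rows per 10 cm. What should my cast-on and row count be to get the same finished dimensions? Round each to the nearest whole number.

Cast on 154 stitches; work 344 rows.

Stitches: 171 × 18/20 = 153.90 → 154.
Rows: 295 × 28/24 = 344.17 → 344.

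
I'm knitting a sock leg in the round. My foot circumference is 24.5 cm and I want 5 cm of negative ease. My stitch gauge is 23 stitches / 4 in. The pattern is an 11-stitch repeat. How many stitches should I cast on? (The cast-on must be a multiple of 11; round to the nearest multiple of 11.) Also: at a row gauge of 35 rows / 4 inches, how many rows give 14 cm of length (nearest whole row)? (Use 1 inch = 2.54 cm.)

Finished = 24.5 − 5 = 19.5 cm.
19.5 cm × 1/2.54 = 7.68 inches.
23/4 = 5.75 sts per in; 7.68 × 5.75 = 44.14 sts.
Nearest multiple of 11 → 44.
14 cm = 5.51 inches; × 8.75 = 48.23 → 48 rows.

Cast on 44 stitches; work 48 rows.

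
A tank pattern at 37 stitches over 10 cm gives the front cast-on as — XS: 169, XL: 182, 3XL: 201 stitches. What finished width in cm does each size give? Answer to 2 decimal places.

37/10 = 3.7 sts per cm.
XS: 169 / 3.7 = 45.676 → 45.68 cm.
XL: 182 / 3.7 = 49.189 → 49.19 cm.
3XL: 201 / 3.7 = 54.324 → 54.32 cm.

XS 45.68 cm; XL 49.19 cm; 3XL 54.32 cm.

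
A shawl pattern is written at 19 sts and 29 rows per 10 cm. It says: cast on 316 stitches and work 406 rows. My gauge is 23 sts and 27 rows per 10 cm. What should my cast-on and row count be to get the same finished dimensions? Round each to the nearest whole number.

Stitches: 316 × 23/19 = 382.53 → 383.
Rows: 406 × 27/29 = 378.00 → 378.

Cast on 383 stitches; work 378 rows.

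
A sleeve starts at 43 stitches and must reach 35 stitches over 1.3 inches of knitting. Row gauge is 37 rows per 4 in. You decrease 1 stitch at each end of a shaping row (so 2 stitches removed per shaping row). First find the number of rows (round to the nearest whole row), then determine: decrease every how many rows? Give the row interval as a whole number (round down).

Decrease every 3rd row.

Rows = 1.3 × 9.25 = 12.0 → 12 rows.
Stitches to remove: 8 → 4 shaping rows (at 2 st each).
12 / 4 = 3.00 → every 3 rows.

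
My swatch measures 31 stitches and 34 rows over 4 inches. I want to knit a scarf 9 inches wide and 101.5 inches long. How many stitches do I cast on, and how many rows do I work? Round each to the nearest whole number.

Stitch gauge = 31/4 = 7.75 sts/in; 9 × 7.75 = 69.75 → 70 sts.
Row gauge = 34/4 = 8.5 rows/in; 101.5 × 8.5 = 862.75 → 863 rows.

Cast on 70 stitches and work 863 rows.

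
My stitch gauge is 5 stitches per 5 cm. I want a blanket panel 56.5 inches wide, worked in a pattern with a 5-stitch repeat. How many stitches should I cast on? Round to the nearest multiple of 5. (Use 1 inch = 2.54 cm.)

CO 145 sts.

56.5 in = 56.5 × 2.54 = 143.51 cm.
5 / 5 = 1 sts/cm.
143.51 × 1 = 143.51 sts.
→ 145.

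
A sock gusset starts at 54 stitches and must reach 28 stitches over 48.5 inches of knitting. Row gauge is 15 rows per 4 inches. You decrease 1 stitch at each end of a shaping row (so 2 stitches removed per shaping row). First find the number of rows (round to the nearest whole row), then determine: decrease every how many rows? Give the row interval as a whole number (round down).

Rows = 48.5 × 3.75 = 181.9 → 182 rows.
Stitches to remove: 26 → 13 shaping rows (at 2 st each).
182 / 13 = 14.00 → every 14 rows.

Decrease every 14th row.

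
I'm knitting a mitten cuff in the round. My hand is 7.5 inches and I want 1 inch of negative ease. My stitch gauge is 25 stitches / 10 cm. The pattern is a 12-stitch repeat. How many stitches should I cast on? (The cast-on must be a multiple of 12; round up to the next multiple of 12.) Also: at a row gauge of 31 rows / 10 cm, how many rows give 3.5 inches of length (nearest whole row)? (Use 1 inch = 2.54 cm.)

Finished = 7.5 − 1 = 6.5 inches.
6.5 inches × 2.54 = 16.51 cm.
25/10 = 2.5 sts per cm; 16.51 × 2.5 = 41.27 sts.
Next multiple of 12 → 48.
3.5 inches = 8.89 cm; × 3.1 = 27.56 → 28 rows.

Cast on 48 stitches; work 28 rows.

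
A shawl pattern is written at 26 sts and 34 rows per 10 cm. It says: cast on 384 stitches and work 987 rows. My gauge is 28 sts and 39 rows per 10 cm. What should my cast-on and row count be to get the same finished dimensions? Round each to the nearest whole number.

Cast on 414 stitches; work 1132 rows.

Stitches: 384 × 28/26 = 413.54 → 414.
Rows: 987 × 39/34 = 1132.15 → 1132.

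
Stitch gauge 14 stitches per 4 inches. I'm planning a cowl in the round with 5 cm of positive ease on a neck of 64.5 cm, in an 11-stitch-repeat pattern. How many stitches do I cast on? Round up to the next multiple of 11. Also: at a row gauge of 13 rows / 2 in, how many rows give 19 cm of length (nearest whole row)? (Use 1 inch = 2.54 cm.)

Cast on 99 stitches; work 49 rows.

Finished = 64.5 + 5 = 69.5 cm.
69.5 cm × 1/2.54 = 27.36 inches.
14/4 = 3.5 sts per in; 27.36 × 3.5 = 95.77 sts.
Next multiple of 11 → 99.
19 cm = 7.48 inches; × 6.5 = 48.62 → 49 rows.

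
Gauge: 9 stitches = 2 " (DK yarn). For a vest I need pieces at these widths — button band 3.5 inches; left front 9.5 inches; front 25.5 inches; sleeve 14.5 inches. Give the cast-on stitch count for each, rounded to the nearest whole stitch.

Rate = 9/2 = 4.5 sts per in.
button band: 3.5 × 4.5 = 15.75 → 16.
left front: 9.5 × 4.5 = 42.75 → 43.
front: 25.5 × 4.5 = 114.75 → 115.
sleeve: 14.5 × 4.5 = 65.25 → 65.

button band 16; left front 43; front 115; sleeve 65.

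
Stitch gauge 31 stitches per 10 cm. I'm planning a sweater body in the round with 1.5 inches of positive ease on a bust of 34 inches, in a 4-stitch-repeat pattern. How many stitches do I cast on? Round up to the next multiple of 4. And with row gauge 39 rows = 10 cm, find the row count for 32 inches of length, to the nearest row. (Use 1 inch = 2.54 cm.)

Cast on 280 stitches; work 317 rows.

Finished = 34 + 1.5 = 35.5 inches.
35.5 inches × 2.54 = 90.17 cm.
31/10 = 3.1 sts per cm; 90.17 × 3.1 = 279.53 sts.
Next multiple of 4 → 280.
32 inches = 81.28 cm; × 3.9 = 316.99 → 317 rows.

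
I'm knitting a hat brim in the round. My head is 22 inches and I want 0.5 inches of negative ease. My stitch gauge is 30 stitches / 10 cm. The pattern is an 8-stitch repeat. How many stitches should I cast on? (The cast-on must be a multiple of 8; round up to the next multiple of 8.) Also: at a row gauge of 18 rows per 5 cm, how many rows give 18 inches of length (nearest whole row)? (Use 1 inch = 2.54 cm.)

Finished = 22 − 0.5 = 21.5 inches.
21.5 inches × 2.54 = 54.61 cm.
30/10 = 3 sts per cm; 54.61 × 3 = 163.83 sts.
Next multiple of 8 → 168.
18 inches = 45.72 cm; × 3.6 = 164.59 → 165 rows.

Cast on 168 stitches; work 165 rows.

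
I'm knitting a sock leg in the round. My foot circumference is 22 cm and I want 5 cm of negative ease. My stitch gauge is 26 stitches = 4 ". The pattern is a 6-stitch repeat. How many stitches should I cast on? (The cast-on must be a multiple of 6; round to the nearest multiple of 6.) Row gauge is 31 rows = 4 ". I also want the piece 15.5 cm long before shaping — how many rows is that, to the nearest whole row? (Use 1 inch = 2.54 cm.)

Cast on 42 stitches; work 47 rows.

Finished = 22 − 5 = 17 cm.
17 cm × 1/2.54 = 6.69 inches.
26/4 = 6.5 sts per in; 6.69 × 6.5 = 43.50 sts.
Nearest multiple of 6 → 42.
15.5 cm = 6.10 inches; × 7.75 = 47.29 → 47 rows.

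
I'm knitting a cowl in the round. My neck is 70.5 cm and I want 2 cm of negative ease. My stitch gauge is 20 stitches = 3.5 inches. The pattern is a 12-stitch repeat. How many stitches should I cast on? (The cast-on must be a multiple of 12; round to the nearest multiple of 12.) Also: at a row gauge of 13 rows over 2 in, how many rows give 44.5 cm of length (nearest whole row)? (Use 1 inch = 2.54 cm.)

Finished = 70.5 − 2 = 68.5 cm.
68.5 cm × 1/2.54 = 26.97 inches.
20/3.5 = 5.714 sts per in; 26.97 × 5.714 = 154.11 sts.
Nearest multiple of 12 → 156.
44.5 cm = 17.52 inches; × 6.5 = 113.88 → 114 rows.

Cast on 156 stitches; work 114 rows.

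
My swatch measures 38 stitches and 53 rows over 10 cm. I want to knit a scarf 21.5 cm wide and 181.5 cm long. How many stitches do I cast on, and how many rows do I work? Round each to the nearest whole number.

Cast on 82 stitches and work 962 rows.

Stitch gauge = 38/10 = 3.8 sts/cm; 21.5 × 3.8 = 81.70 → 82 sts.
Row gauge = 53/10 = 5.3 rows/cm; 181.5 × 5.3 = 961.95 → 962 rows.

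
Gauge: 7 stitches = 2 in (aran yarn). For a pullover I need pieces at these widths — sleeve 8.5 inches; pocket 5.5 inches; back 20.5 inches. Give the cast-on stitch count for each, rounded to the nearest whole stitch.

sleeve 30; pocket 19; back 72.

Rate = 7/2 = 3.5 sts per in.
sleeve: 8.5 × 3.5 = 29.75 → 30.
pocket: 5.5 × 3.5 = 19.25 → 19.
back: 20.5 × 3.5 = 71.75 → 72.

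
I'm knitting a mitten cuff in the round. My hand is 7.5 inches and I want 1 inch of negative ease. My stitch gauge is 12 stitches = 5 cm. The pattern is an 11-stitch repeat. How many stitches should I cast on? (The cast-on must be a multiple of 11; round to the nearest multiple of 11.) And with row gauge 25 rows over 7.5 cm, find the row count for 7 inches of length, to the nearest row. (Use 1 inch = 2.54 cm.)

Finished = 7.5 − 1 = 6.5 inches.
6.5 inches × 2.54 = 16.51 cm.
12/5 = 2.4 sts per cm; 16.51 × 2.4 = 39.62 sts.
Nearest multiple of 11 → 44.
7 inches = 17.78 cm; × 3.333 = 59.27 → 59 rows.

Cast on 44 stitches; work 59 rows.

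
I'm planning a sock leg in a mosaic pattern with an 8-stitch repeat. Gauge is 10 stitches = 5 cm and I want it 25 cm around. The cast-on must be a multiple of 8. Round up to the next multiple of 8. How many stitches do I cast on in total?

56 stitches.

10 / 5 = 2 sts per cm.
25 × 2 = 50.00 sts.
Next multiple of 8: 56.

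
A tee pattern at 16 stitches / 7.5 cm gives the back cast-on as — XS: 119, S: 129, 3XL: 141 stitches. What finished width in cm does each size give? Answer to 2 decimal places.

16/7.5 = 2.133 sts per cm.
XS: 119 / 2.133 = 55.781 → 55.78 cm.
S: 129 / 2.133 = 60.469 → 60.47 cm.
3XL: 141 / 2.133 = 66.094 → 66.09 cm.

XS 55.78 cm; S 60.47 cm; 3XL 66.09 cm.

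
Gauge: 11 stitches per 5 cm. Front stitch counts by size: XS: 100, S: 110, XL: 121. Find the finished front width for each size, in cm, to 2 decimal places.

11/5 = 2.2 sts per cm.
XS: 100 / 2.2 = 45.455 → 45.45 cm.
S: 110 / 2.2 = 50.000 → 50.00 cm.
XL: 121 / 2.2 = 55.000 → 55.00 cm.

XS 45.45 cm; S 50.00 cm; XL 55.00 cm.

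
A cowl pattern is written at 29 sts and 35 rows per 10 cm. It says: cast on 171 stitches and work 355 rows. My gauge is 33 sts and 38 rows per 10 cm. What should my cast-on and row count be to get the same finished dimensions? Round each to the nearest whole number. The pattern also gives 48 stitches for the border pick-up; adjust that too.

Cast on 195 stitches; work 385 rows; border pick-up 55 stitches.

Stitches: 171 × 33/29 = 194.59 → 195.
Rows: 355 × 38/35 = 385.43 → 385.
border pick-up: 48 × 33/29 = 54.62 → 55.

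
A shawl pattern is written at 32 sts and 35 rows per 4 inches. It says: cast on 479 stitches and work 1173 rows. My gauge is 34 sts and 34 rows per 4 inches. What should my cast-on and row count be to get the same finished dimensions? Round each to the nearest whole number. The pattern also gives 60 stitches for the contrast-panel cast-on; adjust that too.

Stitches: 479 × 34/32 = 508.94 → 509.
Rows: 1173 × 34/35 = 1139.49 → 1139.
contrast-panel cast-on: 60 × 34/32 = 63.75 → 64.

Cast on 509 stitches; work 1139 rows; contrast-panel cast-on 64 stitches.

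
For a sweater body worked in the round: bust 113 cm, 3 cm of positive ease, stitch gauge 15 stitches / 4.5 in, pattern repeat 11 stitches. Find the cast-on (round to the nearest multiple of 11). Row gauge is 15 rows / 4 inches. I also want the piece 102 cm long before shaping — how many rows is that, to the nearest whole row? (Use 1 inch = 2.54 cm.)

Finished = 113 + 3 = 116 cm.
116 cm × 1/2.54 = 45.67 inches.
15/4.5 = 3.333 sts per in; 45.67 × 3.333 = 152.23 sts.
Nearest multiple of 11 → 154.
102 cm = 40.16 inches; × 3.75 = 150.59 → 151 rows.

Cast on 154 stitches; work 151 rows.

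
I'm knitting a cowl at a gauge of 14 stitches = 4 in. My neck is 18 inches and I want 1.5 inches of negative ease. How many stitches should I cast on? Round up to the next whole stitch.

CO 58 sts.

Finished = 18 − 1.5 = 16.5 in.
14 / 4 = 3.5 sts per inch.
16.50 × 3.5 = 57.75 sts.
→ 58 sts.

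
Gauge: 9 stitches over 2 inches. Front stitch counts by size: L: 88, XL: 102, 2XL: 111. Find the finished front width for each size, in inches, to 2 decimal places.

L 19.56 inches; XL 22.67 inches; 2XL 24.67 inches.

9/2 = 4.5 sts per in.
L: 88 / 4.5 = 19.556 → 19.56 in.
XL: 102 / 4.5 = 22.667 → 22.67 in.
2XL: 111 / 4.5 = 24.667 → 24.67 in.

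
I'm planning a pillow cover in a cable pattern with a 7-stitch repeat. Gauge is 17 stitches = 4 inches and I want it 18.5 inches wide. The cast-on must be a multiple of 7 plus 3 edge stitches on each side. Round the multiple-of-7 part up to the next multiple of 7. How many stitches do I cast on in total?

17 / 4 = 4.25 sts per inch.
18.5 × 4.25 = 78.62 sts.
Less 6 edge sts → 72.62 for the repeat.
Next multiple of 7: 77.
Add back 6 edge sts → 83.

CO 83 sts.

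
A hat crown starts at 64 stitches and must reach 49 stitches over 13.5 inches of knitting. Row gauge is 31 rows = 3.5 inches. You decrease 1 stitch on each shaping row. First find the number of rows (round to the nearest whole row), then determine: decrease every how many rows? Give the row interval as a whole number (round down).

Decrease every 8th row.

Rows = 13.5 × 8.857 = 119.6 → 120 rows.
Stitches to remove: 15 → 15 shaping rows (at 1 st each).
120 / 15 = 8.00 → every 8 rows.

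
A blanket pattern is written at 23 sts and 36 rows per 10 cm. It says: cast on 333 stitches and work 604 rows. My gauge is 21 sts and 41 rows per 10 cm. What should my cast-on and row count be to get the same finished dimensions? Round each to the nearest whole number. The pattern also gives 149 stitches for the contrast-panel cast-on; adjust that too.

Stitches: 333 × 21/23 = 304.04 → 304.
Rows: 604 × 41/36 = 687.89 → 688.
contrast-panel cast-on: 149 × 21/23 = 136.04 → 136.

Cast on 304 stitches; work 688 rows; contrast-panel cast-on 136 stitches.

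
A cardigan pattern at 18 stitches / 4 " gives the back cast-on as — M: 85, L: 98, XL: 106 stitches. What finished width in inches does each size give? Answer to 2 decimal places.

18/4 = 4.5 sts per in.
M: 85 / 4.5 = 18.889 → 18.89 in.
L: 98 / 4.5 = 21.778 → 21.78 in.
XL: 106 / 4.5 = 23.556 → 23.56 in.

M 18.89 inches; L 21.78 inches; XL 23.56 inches.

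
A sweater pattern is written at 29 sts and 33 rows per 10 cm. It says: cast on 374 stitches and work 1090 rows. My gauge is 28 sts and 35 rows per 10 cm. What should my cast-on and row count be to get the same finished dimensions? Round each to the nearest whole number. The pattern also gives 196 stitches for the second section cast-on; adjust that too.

Cast on 361 stitches; work 1156 rows; second section cast-on 189 stitches.

Stitches: 374 × 28/29 = 361.10 → 361.
Rows: 1090 × 35/33 = 1156.06 → 1156.
second section cast-on: 196 × 28/29 = 189.24 → 189.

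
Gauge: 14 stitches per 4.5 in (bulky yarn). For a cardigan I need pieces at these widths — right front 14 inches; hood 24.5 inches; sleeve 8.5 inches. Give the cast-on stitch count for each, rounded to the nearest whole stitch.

right front 44; hood 76; sleeve 26.

Rate = 14/4.5 = 3.111 sts per in.
right front: 14 × 3.111 = 43.56 → 44.
hood: 24.5 × 3.111 = 76.22 → 76.
sleeve: 8.5 × 3.111 = 26.44 → 26.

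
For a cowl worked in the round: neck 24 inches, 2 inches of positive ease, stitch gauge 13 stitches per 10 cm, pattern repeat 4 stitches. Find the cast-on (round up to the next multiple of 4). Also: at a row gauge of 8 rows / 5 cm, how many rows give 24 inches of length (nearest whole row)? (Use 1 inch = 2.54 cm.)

Cast on 88 stitches; work 98 rows.

Finished = 24 + 2 = 26 inches.
26 inches × 2.54 = 66.04 cm.
13/10 = 1.3 sts per cm; 66.04 × 1.3 = 85.85 sts.
Next multiple of 4 → 88.
24 inches = 60.96 cm; × 1.6 = 97.54 → 98 rows.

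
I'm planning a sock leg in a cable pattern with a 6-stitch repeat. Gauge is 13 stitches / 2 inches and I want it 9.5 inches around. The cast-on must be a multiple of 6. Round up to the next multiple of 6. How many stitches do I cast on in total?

CO 66 sts.

13 / 2 = 6.5 sts per inch.
9.5 × 6.5 = 61.75 sts.
Next multiple of 6: 66.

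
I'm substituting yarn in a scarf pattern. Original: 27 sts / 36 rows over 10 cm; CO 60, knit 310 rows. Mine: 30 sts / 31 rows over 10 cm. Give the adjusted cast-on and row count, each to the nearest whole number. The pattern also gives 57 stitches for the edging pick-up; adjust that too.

Stitches: 60 × 30/27 = 66.67 → 67.
Rows: 310 × 31/36 = 266.94 → 267.
edging pick-up: 57 × 30/27 = 63.33 → 63.

Cast on 67 stitches; work 267 rows; edging pick-up 63 stitches.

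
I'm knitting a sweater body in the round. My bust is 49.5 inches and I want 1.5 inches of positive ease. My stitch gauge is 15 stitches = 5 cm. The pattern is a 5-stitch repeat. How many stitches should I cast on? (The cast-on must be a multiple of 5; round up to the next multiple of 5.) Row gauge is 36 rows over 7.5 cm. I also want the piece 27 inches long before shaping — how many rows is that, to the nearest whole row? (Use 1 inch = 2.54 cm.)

Finished = 49.5 + 1.5 = 51 inches.
51 inches × 2.54 = 129.54 cm.
15/5 = 3 sts per cm; 129.54 × 3 = 388.62 sts.
Next multiple of 5 → 390.
27 inches = 68.58 cm; × 4.8 = 329.18 → 329 rows.

Cast on 390 stitches; work 329 rows.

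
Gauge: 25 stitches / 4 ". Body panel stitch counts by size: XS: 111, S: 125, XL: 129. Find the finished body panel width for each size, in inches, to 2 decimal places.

XS 17.76 inches; S 20.00 inches; XL 20.64 inches.

25/4 = 6.25 sts per in.
XS: 111 / 6.25 = 17.760 → 17.76 in.
S: 125 / 6.25 = 20.000 → 20.00 in.
XL: 129 / 6.25 = 20.640 → 20.64 in.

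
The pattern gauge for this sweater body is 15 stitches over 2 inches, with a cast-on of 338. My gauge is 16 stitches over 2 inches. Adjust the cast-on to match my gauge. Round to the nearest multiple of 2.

Scale factor = 16 / 15 = 1.067.
338 × 16 / 15 = 360.53 sts.
→ 360 sts.

Cast on 360 stitches.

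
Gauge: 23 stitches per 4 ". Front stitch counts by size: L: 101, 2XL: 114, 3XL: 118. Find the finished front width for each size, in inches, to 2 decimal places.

L 17.57 inches; 2XL 19.83 inches; 3XL 20.52 inches.

23/4 = 5.75 sts per in.
L: 101 / 5.75 = 17.565 → 17.57 in.
2XL: 114 / 5.75 = 19.826 → 19.83 in.
3XL: 118 / 5.75 = 20.522 → 20.52 in.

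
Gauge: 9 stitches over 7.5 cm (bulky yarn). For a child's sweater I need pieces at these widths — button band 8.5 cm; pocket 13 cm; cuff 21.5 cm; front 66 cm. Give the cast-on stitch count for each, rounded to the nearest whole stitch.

button band 10; pocket 16; cuff 26; front 79.

Rate = 9/7.5 = 1.2 sts per cm.
button band: 8.5 × 1.2 = 10.20 → 10.
pocket: 13 × 1.2 = 15.60 → 16.
cuff: 21.5 × 1.2 = 25.80 → 26.
front: 66 × 1.2 = 79.20 → 79.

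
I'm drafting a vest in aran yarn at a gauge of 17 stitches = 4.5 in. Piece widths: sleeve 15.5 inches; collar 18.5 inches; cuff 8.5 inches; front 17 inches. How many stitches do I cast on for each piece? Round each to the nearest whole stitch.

Rate = 17/4.5 = 3.778 sts per in.
sleeve: 15.5 × 3.778 = 58.56 → 59.
collar: 18.5 × 3.778 = 69.89 → 70.
cuff: 8.5 × 3.778 = 32.11 → 32.
front: 17 × 3.778 = 64.22 → 64.

sleeve 59; collar 70; cuff 32; front 64.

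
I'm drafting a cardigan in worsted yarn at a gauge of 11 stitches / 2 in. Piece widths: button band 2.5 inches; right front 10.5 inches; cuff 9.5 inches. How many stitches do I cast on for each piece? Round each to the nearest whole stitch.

Rate = 11/2 = 5.5 sts per in.
button band: 2.5 × 5.5 = 13.75 → 14.
right front: 10.5 × 5.5 = 57.75 → 58.
cuff: 9.5 × 5.5 = 52.25 → 52.

button band 14; right front 58; cuff 52.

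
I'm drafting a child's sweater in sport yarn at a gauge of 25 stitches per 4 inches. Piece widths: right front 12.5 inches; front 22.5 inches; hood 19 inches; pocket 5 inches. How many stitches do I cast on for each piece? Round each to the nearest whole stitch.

Rate = 25/4 = 6.25 sts per in.
right front: 12.5 × 6.25 = 78.12 → 78.
front: 22.5 × 6.25 = 140.62 → 141.
hood: 19 × 6.25 = 118.75 → 119.
pocket: 5 × 6.25 = 31.25 → 31.

right front 78; front 141; hood 119; pocket 31.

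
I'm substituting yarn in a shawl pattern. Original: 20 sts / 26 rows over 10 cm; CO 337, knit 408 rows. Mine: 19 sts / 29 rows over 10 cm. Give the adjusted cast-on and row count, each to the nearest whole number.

Stitches: 337 × 19/20 = 320.15 → 320.
Rows: 408 × 29/26 = 455.08 → 455.

Cast on 320 stitches; work 455 rows.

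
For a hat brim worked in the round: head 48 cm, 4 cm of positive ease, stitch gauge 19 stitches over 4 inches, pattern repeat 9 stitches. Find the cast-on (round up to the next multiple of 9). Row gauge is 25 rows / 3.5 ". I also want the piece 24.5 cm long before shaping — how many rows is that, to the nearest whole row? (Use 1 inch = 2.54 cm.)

Cast on 99 stitches; work 69 rows.

Finished = 48 + 4 = 52 cm.
52 cm × 1/2.54 = 20.47 inches.
19/4 = 4.75 sts per in; 20.47 × 4.75 = 97.24 sts.
Next multiple of 9 → 99.
24.5 cm = 9.65 inches; × 7.143 = 68.90 → 69 rows.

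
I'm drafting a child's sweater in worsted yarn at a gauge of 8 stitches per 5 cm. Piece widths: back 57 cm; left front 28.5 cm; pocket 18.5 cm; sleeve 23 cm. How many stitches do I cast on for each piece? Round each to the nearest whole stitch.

back 91; left front 46; pocket 30; sleeve 37.

Rate = 8/5 = 1.6 sts per cm.
back: 57 × 1.6 = 91.20 → 91.
left front: 28.5 × 1.6 = 45.60 → 46.
pocket: 18.5 × 1.6 = 29.60 → 30.
sleeve: 23 × 1.6 = 36.80 → 37.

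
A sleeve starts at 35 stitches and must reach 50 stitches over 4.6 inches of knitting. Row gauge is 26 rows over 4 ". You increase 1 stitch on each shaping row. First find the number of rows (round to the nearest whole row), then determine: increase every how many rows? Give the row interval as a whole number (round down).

Rows = 4.6 × 6.5 = 29.9 → 30 rows.
Stitches to add: 15 → 15 shaping rows (at 1 st each).
30 / 15 = 2.00 → every 2 rows.

Increase every 2nd row.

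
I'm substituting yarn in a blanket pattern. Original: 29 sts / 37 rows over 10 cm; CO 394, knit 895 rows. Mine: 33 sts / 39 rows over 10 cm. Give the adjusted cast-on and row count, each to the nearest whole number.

Stitches: 394 × 33/29 = 448.34 → 448.
Rows: 895 × 39/37 = 943.38 → 943.

Cast on 448 stitches; work 943 rows.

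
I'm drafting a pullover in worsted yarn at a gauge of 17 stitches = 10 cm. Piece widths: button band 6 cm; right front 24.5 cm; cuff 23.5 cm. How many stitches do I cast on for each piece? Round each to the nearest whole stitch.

button band 10; right front 42; cuff 40.

Rate = 17/10 = 1.7 sts per cm.
button band: 6 × 1.7 = 10.20 → 10.
right front: 24.5 × 1.7 = 41.65 → 42.
cuff: 23.5 × 1.7 = 39.95 → 40.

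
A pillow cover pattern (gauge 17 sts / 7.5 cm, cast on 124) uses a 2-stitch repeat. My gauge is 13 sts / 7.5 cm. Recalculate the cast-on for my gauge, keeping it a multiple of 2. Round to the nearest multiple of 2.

124 × 13 / 17 = 94.82.
Nearest multiple of 2: 94.

CO 94 sts.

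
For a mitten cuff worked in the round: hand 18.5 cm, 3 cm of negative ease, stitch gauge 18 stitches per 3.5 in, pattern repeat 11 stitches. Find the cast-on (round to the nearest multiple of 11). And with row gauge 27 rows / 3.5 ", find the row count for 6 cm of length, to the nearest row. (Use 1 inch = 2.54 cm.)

Cast on 33 stitches; work 18 rows.

Finished = 18.5 − 3 = 15.5 cm.
15.5 cm × 1/2.54 = 6.10 inches.
18/3.5 = 5.143 sts per in; 6.10 × 5.143 = 31.38 sts.
Nearest multiple of 11 → 33.
6 cm = 2.36 inches; × 7.714 = 18.22 → 18 rows.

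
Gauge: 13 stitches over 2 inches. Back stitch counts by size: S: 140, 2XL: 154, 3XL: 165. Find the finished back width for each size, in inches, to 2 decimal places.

13/2 = 6.5 sts per in.
S: 140 / 6.5 = 21.538 → 21.54 in.
2XL: 154 / 6.5 = 23.692 → 23.69 in.
3XL: 165 / 6.5 = 25.385 → 25.38 in.

S 21.54 inches; 2XL 23.69 inches; 3XL 25.38 inches.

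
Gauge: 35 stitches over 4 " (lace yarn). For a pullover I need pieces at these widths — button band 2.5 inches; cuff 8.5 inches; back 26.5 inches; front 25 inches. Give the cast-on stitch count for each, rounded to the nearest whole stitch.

Rate = 35/4 = 8.75 sts per in.
button band: 2.5 × 8.75 = 21.88 → 22.
cuff: 8.5 × 8.75 = 74.38 → 74.
back: 26.5 × 8.75 = 231.88 → 232.
front: 25 × 8.75 = 218.75 → 219.

button band 22; cuff 74; back 232; front 219.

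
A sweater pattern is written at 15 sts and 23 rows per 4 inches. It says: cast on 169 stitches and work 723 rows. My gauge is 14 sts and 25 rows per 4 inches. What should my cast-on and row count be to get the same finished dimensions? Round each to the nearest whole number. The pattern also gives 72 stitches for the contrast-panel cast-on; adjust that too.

Cast on 158 stitches; work 786 rows; contrast-panel cast-on 67 stitches.

Stitches: 169 × 14/15 = 157.73 → 158.
Rows: 723 × 25/23 = 785.87 → 786.
contrast-panel cast-on: 72 × 14/15 = 67.20 → 67.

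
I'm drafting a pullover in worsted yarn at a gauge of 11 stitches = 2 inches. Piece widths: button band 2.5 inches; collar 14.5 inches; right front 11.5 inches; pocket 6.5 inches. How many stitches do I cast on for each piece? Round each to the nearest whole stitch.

Rate = 11/2 = 5.5 sts per in.
button band: 2.5 × 5.5 = 13.75 → 14.
collar: 14.5 × 5.5 = 79.75 → 80.
right front: 11.5 × 5.5 = 63.25 → 63.
pocket: 6.5 × 5.5 = 35.75 → 36.

button band 14; collar 80; right front 63; pocket 36.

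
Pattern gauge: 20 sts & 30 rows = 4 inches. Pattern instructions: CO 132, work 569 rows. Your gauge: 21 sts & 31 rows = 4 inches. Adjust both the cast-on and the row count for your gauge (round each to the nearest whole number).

Cast on 139 stitches; work 588 rows.

Stitches: 132 × 21/20 = 138.60 → 139.
Rows: 569 × 31/30 = 587.97 → 588.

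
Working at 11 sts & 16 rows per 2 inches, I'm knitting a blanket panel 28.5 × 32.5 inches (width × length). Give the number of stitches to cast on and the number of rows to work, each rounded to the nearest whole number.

Cast on 157 stitches and work 260 rows.

Stitch gauge = 11/2 = 5.5 sts/in; 28.5 × 5.5 = 156.75 → 157 sts.
Row gauge = 16/2 = 8 rows/in; 32.5 × 8 = 260.00 → 260 rows.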